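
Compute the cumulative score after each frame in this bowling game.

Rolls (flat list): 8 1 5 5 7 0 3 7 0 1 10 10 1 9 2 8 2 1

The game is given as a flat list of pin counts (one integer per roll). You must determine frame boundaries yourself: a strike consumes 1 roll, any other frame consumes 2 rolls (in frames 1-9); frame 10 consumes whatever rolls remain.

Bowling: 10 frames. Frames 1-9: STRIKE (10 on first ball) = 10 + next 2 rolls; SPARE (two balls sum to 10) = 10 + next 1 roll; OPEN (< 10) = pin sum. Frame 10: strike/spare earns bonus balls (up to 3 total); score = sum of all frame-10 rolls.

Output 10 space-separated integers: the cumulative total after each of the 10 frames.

Answer: 9 26 33 43 44 65 85 97 109 112

Derivation:
Frame 1: OPEN (8+1=9). Cumulative: 9
Frame 2: SPARE (5+5=10). 10 + next roll (7) = 17. Cumulative: 26
Frame 3: OPEN (7+0=7). Cumulative: 33
Frame 4: SPARE (3+7=10). 10 + next roll (0) = 10. Cumulative: 43
Frame 5: OPEN (0+1=1). Cumulative: 44
Frame 6: STRIKE. 10 + next two rolls (10+1) = 21. Cumulative: 65
Frame 7: STRIKE. 10 + next two rolls (1+9) = 20. Cumulative: 85
Frame 8: SPARE (1+9=10). 10 + next roll (2) = 12. Cumulative: 97
Frame 9: SPARE (2+8=10). 10 + next roll (2) = 12. Cumulative: 109
Frame 10: OPEN. Sum of all frame-10 rolls (2+1) = 3. Cumulative: 112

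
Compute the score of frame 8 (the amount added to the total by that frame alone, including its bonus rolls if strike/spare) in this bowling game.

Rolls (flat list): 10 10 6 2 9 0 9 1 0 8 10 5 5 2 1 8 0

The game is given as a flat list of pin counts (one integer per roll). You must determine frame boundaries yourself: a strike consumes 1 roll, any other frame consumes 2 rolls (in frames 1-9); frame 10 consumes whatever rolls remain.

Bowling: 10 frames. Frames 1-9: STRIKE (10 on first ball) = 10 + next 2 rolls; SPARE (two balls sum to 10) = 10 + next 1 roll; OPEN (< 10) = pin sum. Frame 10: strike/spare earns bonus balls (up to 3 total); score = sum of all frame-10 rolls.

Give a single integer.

Frame 1: STRIKE. 10 + next two rolls (10+6) = 26. Cumulative: 26
Frame 2: STRIKE. 10 + next two rolls (6+2) = 18. Cumulative: 44
Frame 3: OPEN (6+2=8). Cumulative: 52
Frame 4: OPEN (9+0=9). Cumulative: 61
Frame 5: SPARE (9+1=10). 10 + next roll (0) = 10. Cumulative: 71
Frame 6: OPEN (0+8=8). Cumulative: 79
Frame 7: STRIKE. 10 + next two rolls (5+5) = 20. Cumulative: 99
Frame 8: SPARE (5+5=10). 10 + next roll (2) = 12. Cumulative: 111
Frame 9: OPEN (2+1=3). Cumulative: 114
Frame 10: OPEN. Sum of all frame-10 rolls (8+0) = 8. Cumulative: 122

Answer: 12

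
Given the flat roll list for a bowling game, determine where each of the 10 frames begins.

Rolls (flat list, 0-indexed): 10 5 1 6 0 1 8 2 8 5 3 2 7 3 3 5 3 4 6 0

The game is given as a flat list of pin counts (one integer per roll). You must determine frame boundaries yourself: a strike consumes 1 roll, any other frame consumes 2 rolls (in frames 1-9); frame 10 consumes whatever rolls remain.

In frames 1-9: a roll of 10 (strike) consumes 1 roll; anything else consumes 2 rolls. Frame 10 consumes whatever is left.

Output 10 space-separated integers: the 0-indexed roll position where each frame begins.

Answer: 0 1 3 5 7 9 11 13 15 17

Derivation:
Frame 1 starts at roll index 0: roll=10 (strike), consumes 1 roll
Frame 2 starts at roll index 1: rolls=5,1 (sum=6), consumes 2 rolls
Frame 3 starts at roll index 3: rolls=6,0 (sum=6), consumes 2 rolls
Frame 4 starts at roll index 5: rolls=1,8 (sum=9), consumes 2 rolls
Frame 5 starts at roll index 7: rolls=2,8 (sum=10), consumes 2 rolls
Frame 6 starts at roll index 9: rolls=5,3 (sum=8), consumes 2 rolls
Frame 7 starts at roll index 11: rolls=2,7 (sum=9), consumes 2 rolls
Frame 8 starts at roll index 13: rolls=3,3 (sum=6), consumes 2 rolls
Frame 9 starts at roll index 15: rolls=5,3 (sum=8), consumes 2 rolls
Frame 10 starts at roll index 17: 3 remaining rolls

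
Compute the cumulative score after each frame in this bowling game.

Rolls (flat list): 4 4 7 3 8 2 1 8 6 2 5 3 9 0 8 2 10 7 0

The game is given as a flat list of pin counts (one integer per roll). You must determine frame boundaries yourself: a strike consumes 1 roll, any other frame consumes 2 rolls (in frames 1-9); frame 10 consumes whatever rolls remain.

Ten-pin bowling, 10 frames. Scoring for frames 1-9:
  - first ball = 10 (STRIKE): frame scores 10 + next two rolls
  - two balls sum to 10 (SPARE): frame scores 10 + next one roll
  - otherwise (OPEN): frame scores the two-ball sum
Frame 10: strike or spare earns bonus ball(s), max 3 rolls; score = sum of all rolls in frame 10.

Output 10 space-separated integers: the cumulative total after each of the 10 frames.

Frame 1: OPEN (4+4=8). Cumulative: 8
Frame 2: SPARE (7+3=10). 10 + next roll (8) = 18. Cumulative: 26
Frame 3: SPARE (8+2=10). 10 + next roll (1) = 11. Cumulative: 37
Frame 4: OPEN (1+8=9). Cumulative: 46
Frame 5: OPEN (6+2=8). Cumulative: 54
Frame 6: OPEN (5+3=8). Cumulative: 62
Frame 7: OPEN (9+0=9). Cumulative: 71
Frame 8: SPARE (8+2=10). 10 + next roll (10) = 20. Cumulative: 91
Frame 9: STRIKE. 10 + next two rolls (7+0) = 17. Cumulative: 108
Frame 10: OPEN. Sum of all frame-10 rolls (7+0) = 7. Cumulative: 115

Answer: 8 26 37 46 54 62 71 91 108 115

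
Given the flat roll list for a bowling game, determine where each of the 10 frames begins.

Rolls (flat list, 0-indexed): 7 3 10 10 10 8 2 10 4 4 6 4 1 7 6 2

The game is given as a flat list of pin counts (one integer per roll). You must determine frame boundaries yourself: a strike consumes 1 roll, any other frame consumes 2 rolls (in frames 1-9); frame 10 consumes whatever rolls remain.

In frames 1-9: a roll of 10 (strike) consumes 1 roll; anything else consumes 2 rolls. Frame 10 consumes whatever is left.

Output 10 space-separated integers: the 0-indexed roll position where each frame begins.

Answer: 0 2 3 4 5 7 8 10 12 14

Derivation:
Frame 1 starts at roll index 0: rolls=7,3 (sum=10), consumes 2 rolls
Frame 2 starts at roll index 2: roll=10 (strike), consumes 1 roll
Frame 3 starts at roll index 3: roll=10 (strike), consumes 1 roll
Frame 4 starts at roll index 4: roll=10 (strike), consumes 1 roll
Frame 5 starts at roll index 5: rolls=8,2 (sum=10), consumes 2 rolls
Frame 6 starts at roll index 7: roll=10 (strike), consumes 1 roll
Frame 7 starts at roll index 8: rolls=4,4 (sum=8), consumes 2 rolls
Frame 8 starts at roll index 10: rolls=6,4 (sum=10), consumes 2 rolls
Frame 9 starts at roll index 12: rolls=1,7 (sum=8), consumes 2 rolls
Frame 10 starts at roll index 14: 2 remaining rolls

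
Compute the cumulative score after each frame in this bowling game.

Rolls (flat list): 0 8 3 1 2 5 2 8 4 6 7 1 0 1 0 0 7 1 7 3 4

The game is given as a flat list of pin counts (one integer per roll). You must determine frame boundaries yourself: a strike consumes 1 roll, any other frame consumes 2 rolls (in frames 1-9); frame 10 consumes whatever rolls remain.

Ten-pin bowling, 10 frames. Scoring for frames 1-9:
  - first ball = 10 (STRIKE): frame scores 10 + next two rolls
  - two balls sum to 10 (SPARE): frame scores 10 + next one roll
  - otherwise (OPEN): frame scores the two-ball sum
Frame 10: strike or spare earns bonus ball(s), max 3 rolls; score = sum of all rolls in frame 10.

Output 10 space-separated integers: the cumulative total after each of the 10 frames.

Frame 1: OPEN (0+8=8). Cumulative: 8
Frame 2: OPEN (3+1=4). Cumulative: 12
Frame 3: OPEN (2+5=7). Cumulative: 19
Frame 4: SPARE (2+8=10). 10 + next roll (4) = 14. Cumulative: 33
Frame 5: SPARE (4+6=10). 10 + next roll (7) = 17. Cumulative: 50
Frame 6: OPEN (7+1=8). Cumulative: 58
Frame 7: OPEN (0+1=1). Cumulative: 59
Frame 8: OPEN (0+0=0). Cumulative: 59
Frame 9: OPEN (7+1=8). Cumulative: 67
Frame 10: SPARE. Sum of all frame-10 rolls (7+3+4) = 14. Cumulative: 81

Answer: 8 12 19 33 50 58 59 59 67 81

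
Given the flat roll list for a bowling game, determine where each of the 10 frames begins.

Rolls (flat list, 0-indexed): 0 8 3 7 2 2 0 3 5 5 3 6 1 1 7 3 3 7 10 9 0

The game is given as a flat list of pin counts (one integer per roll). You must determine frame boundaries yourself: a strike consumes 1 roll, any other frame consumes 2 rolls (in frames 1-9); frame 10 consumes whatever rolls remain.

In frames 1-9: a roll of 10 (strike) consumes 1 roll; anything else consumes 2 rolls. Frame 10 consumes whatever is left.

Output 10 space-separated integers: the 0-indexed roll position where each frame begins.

Frame 1 starts at roll index 0: rolls=0,8 (sum=8), consumes 2 rolls
Frame 2 starts at roll index 2: rolls=3,7 (sum=10), consumes 2 rolls
Frame 3 starts at roll index 4: rolls=2,2 (sum=4), consumes 2 rolls
Frame 4 starts at roll index 6: rolls=0,3 (sum=3), consumes 2 rolls
Frame 5 starts at roll index 8: rolls=5,5 (sum=10), consumes 2 rolls
Frame 6 starts at roll index 10: rolls=3,6 (sum=9), consumes 2 rolls
Frame 7 starts at roll index 12: rolls=1,1 (sum=2), consumes 2 rolls
Frame 8 starts at roll index 14: rolls=7,3 (sum=10), consumes 2 rolls
Frame 9 starts at roll index 16: rolls=3,7 (sum=10), consumes 2 rolls
Frame 10 starts at roll index 18: 3 remaining rolls

Answer: 0 2 4 6 8 10 12 14 16 18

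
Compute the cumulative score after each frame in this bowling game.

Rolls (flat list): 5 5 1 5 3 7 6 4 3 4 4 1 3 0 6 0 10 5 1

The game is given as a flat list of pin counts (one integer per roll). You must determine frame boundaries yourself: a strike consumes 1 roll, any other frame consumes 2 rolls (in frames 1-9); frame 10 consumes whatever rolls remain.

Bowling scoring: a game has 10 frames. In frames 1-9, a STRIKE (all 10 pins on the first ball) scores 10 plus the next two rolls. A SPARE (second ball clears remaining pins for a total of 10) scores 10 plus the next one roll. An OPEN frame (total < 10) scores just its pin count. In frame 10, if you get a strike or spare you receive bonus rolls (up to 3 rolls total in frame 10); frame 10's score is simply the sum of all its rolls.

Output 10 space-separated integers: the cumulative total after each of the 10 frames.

Answer: 11 17 33 46 53 58 61 67 83 89

Derivation:
Frame 1: SPARE (5+5=10). 10 + next roll (1) = 11. Cumulative: 11
Frame 2: OPEN (1+5=6). Cumulative: 17
Frame 3: SPARE (3+7=10). 10 + next roll (6) = 16. Cumulative: 33
Frame 4: SPARE (6+4=10). 10 + next roll (3) = 13. Cumulative: 46
Frame 5: OPEN (3+4=7). Cumulative: 53
Frame 6: OPEN (4+1=5). Cumulative: 58
Frame 7: OPEN (3+0=3). Cumulative: 61
Frame 8: OPEN (6+0=6). Cumulative: 67
Frame 9: STRIKE. 10 + next two rolls (5+1) = 16. Cumulative: 83
Frame 10: OPEN. Sum of all frame-10 rolls (5+1) = 6. Cumulative: 89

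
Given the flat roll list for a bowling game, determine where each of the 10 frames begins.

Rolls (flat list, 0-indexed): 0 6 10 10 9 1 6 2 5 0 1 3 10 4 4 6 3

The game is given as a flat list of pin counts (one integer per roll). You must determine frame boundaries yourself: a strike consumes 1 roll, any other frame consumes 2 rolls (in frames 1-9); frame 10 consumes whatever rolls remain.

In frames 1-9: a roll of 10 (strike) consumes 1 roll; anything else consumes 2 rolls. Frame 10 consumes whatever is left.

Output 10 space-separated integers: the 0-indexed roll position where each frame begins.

Frame 1 starts at roll index 0: rolls=0,6 (sum=6), consumes 2 rolls
Frame 2 starts at roll index 2: roll=10 (strike), consumes 1 roll
Frame 3 starts at roll index 3: roll=10 (strike), consumes 1 roll
Frame 4 starts at roll index 4: rolls=9,1 (sum=10), consumes 2 rolls
Frame 5 starts at roll index 6: rolls=6,2 (sum=8), consumes 2 rolls
Frame 6 starts at roll index 8: rolls=5,0 (sum=5), consumes 2 rolls
Frame 7 starts at roll index 10: rolls=1,3 (sum=4), consumes 2 rolls
Frame 8 starts at roll index 12: roll=10 (strike), consumes 1 roll
Frame 9 starts at roll index 13: rolls=4,4 (sum=8), consumes 2 rolls
Frame 10 starts at roll index 15: 2 remaining rolls

Answer: 0 2 3 4 6 8 10 12 13 15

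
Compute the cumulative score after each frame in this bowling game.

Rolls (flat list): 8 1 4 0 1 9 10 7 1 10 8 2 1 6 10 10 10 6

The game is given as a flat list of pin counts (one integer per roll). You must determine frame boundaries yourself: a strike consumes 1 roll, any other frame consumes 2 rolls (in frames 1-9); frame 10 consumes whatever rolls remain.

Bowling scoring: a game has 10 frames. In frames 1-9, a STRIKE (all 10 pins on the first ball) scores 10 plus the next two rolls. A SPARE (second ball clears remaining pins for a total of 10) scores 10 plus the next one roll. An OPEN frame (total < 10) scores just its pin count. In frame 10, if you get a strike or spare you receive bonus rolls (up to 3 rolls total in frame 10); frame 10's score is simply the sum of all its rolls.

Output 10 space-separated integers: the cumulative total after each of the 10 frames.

Frame 1: OPEN (8+1=9). Cumulative: 9
Frame 2: OPEN (4+0=4). Cumulative: 13
Frame 3: SPARE (1+9=10). 10 + next roll (10) = 20. Cumulative: 33
Frame 4: STRIKE. 10 + next two rolls (7+1) = 18. Cumulative: 51
Frame 5: OPEN (7+1=8). Cumulative: 59
Frame 6: STRIKE. 10 + next two rolls (8+2) = 20. Cumulative: 79
Frame 7: SPARE (8+2=10). 10 + next roll (1) = 11. Cumulative: 90
Frame 8: OPEN (1+6=7). Cumulative: 97
Frame 9: STRIKE. 10 + next two rolls (10+10) = 30. Cumulative: 127
Frame 10: STRIKE. Sum of all frame-10 rolls (10+10+6) = 26. Cumulative: 153

Answer: 9 13 33 51 59 79 90 97 127 153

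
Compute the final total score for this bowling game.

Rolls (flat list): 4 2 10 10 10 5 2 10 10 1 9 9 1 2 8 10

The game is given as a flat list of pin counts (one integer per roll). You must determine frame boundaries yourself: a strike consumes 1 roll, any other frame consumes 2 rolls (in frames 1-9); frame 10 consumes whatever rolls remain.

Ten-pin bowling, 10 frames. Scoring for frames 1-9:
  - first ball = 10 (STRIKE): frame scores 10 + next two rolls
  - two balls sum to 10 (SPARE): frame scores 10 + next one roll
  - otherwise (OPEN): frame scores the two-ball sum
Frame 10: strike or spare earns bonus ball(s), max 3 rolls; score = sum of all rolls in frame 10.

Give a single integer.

Frame 1: OPEN (4+2=6). Cumulative: 6
Frame 2: STRIKE. 10 + next two rolls (10+10) = 30. Cumulative: 36
Frame 3: STRIKE. 10 + next two rolls (10+5) = 25. Cumulative: 61
Frame 4: STRIKE. 10 + next two rolls (5+2) = 17. Cumulative: 78
Frame 5: OPEN (5+2=7). Cumulative: 85
Frame 6: STRIKE. 10 + next two rolls (10+1) = 21. Cumulative: 106
Frame 7: STRIKE. 10 + next two rolls (1+9) = 20. Cumulative: 126
Frame 8: SPARE (1+9=10). 10 + next roll (9) = 19. Cumulative: 145
Frame 9: SPARE (9+1=10). 10 + next roll (2) = 12. Cumulative: 157
Frame 10: SPARE. Sum of all frame-10 rolls (2+8+10) = 20. Cumulative: 177

Answer: 177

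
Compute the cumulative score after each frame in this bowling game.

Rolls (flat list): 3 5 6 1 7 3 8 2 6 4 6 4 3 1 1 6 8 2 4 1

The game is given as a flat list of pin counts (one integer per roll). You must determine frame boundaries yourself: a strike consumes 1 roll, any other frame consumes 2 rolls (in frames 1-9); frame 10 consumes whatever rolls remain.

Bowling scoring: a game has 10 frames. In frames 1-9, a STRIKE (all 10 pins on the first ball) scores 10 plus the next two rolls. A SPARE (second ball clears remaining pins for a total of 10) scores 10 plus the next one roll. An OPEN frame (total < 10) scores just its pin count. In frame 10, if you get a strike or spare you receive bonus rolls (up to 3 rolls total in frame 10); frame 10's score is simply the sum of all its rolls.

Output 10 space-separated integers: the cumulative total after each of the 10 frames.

Answer: 8 15 33 49 65 78 82 89 103 108

Derivation:
Frame 1: OPEN (3+5=8). Cumulative: 8
Frame 2: OPEN (6+1=7). Cumulative: 15
Frame 3: SPARE (7+3=10). 10 + next roll (8) = 18. Cumulative: 33
Frame 4: SPARE (8+2=10). 10 + next roll (6) = 16. Cumulative: 49
Frame 5: SPARE (6+4=10). 10 + next roll (6) = 16. Cumulative: 65
Frame 6: SPARE (6+4=10). 10 + next roll (3) = 13. Cumulative: 78
Frame 7: OPEN (3+1=4). Cumulative: 82
Frame 8: OPEN (1+6=7). Cumulative: 89
Frame 9: SPARE (8+2=10). 10 + next roll (4) = 14. Cumulative: 103
Frame 10: OPEN. Sum of all frame-10 rolls (4+1) = 5. Cumulative: 108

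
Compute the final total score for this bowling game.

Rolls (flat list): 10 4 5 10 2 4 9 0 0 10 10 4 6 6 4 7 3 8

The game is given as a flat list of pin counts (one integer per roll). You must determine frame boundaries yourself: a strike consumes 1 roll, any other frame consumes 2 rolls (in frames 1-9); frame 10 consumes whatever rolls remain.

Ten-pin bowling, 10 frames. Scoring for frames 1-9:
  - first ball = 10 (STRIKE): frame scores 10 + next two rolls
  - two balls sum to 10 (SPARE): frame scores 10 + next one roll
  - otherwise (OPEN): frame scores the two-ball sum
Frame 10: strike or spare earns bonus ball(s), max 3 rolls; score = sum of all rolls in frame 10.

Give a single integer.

Frame 1: STRIKE. 10 + next two rolls (4+5) = 19. Cumulative: 19
Frame 2: OPEN (4+5=9). Cumulative: 28
Frame 3: STRIKE. 10 + next two rolls (2+4) = 16. Cumulative: 44
Frame 4: OPEN (2+4=6). Cumulative: 50
Frame 5: OPEN (9+0=9). Cumulative: 59
Frame 6: SPARE (0+10=10). 10 + next roll (10) = 20. Cumulative: 79
Frame 7: STRIKE. 10 + next two rolls (4+6) = 20. Cumulative: 99
Frame 8: SPARE (4+6=10). 10 + next roll (6) = 16. Cumulative: 115
Frame 9: SPARE (6+4=10). 10 + next roll (7) = 17. Cumulative: 132
Frame 10: SPARE. Sum of all frame-10 rolls (7+3+8) = 18. Cumulative: 150

Answer: 150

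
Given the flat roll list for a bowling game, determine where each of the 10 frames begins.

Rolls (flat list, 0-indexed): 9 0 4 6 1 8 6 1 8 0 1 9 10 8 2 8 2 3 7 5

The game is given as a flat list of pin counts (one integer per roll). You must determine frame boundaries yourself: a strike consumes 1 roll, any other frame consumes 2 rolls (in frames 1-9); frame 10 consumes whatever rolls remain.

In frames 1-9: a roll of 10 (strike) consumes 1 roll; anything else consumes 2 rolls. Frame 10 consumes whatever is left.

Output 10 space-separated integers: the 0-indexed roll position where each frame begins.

Frame 1 starts at roll index 0: rolls=9,0 (sum=9), consumes 2 rolls
Frame 2 starts at roll index 2: rolls=4,6 (sum=10), consumes 2 rolls
Frame 3 starts at roll index 4: rolls=1,8 (sum=9), consumes 2 rolls
Frame 4 starts at roll index 6: rolls=6,1 (sum=7), consumes 2 rolls
Frame 5 starts at roll index 8: rolls=8,0 (sum=8), consumes 2 rolls
Frame 6 starts at roll index 10: rolls=1,9 (sum=10), consumes 2 rolls
Frame 7 starts at roll index 12: roll=10 (strike), consumes 1 roll
Frame 8 starts at roll index 13: rolls=8,2 (sum=10), consumes 2 rolls
Frame 9 starts at roll index 15: rolls=8,2 (sum=10), consumes 2 rolls
Frame 10 starts at roll index 17: 3 remaining rolls

Answer: 0 2 4 6 8 10 12 13 15 17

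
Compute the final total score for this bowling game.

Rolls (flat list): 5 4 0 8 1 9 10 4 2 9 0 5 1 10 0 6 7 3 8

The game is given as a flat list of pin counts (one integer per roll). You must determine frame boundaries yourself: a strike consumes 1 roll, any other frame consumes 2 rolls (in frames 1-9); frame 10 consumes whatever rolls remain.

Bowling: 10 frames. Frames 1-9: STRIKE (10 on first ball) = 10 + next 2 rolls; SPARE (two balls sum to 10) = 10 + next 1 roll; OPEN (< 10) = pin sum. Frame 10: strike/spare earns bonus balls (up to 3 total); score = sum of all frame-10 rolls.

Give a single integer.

Frame 1: OPEN (5+4=9). Cumulative: 9
Frame 2: OPEN (0+8=8). Cumulative: 17
Frame 3: SPARE (1+9=10). 10 + next roll (10) = 20. Cumulative: 37
Frame 4: STRIKE. 10 + next two rolls (4+2) = 16. Cumulative: 53
Frame 5: OPEN (4+2=6). Cumulative: 59
Frame 6: OPEN (9+0=9). Cumulative: 68
Frame 7: OPEN (5+1=6). Cumulative: 74
Frame 8: STRIKE. 10 + next two rolls (0+6) = 16. Cumulative: 90
Frame 9: OPEN (0+6=6). Cumulative: 96
Frame 10: SPARE. Sum of all frame-10 rolls (7+3+8) = 18. Cumulative: 114

Answer: 114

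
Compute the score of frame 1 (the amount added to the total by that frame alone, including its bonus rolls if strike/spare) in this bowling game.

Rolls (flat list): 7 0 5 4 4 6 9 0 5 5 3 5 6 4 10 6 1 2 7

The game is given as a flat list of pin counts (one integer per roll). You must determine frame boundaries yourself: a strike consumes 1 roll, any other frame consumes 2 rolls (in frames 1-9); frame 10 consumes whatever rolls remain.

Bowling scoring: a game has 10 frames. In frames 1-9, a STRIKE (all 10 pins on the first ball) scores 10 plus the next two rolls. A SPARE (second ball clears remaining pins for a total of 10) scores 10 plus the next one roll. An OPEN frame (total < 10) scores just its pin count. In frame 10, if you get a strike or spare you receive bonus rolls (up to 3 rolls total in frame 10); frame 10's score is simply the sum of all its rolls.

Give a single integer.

Answer: 7

Derivation:
Frame 1: OPEN (7+0=7). Cumulative: 7
Frame 2: OPEN (5+4=9). Cumulative: 16
Frame 3: SPARE (4+6=10). 10 + next roll (9) = 19. Cumulative: 35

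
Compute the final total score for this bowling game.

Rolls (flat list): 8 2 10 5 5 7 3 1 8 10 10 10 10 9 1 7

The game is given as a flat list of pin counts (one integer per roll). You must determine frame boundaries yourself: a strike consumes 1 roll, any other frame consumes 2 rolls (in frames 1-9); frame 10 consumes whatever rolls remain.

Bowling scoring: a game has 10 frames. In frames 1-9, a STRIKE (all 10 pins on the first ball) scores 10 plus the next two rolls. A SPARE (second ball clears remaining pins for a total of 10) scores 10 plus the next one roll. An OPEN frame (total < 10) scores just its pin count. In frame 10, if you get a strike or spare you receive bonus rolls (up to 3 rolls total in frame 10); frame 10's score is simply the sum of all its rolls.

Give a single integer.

Frame 1: SPARE (8+2=10). 10 + next roll (10) = 20. Cumulative: 20
Frame 2: STRIKE. 10 + next two rolls (5+5) = 20. Cumulative: 40
Frame 3: SPARE (5+5=10). 10 + next roll (7) = 17. Cumulative: 57
Frame 4: SPARE (7+3=10). 10 + next roll (1) = 11. Cumulative: 68
Frame 5: OPEN (1+8=9). Cumulative: 77
Frame 6: STRIKE. 10 + next two rolls (10+10) = 30. Cumulative: 107
Frame 7: STRIKE. 10 + next two rolls (10+10) = 30. Cumulative: 137
Frame 8: STRIKE. 10 + next two rolls (10+9) = 29. Cumulative: 166
Frame 9: STRIKE. 10 + next two rolls (9+1) = 20. Cumulative: 186
Frame 10: SPARE. Sum of all frame-10 rolls (9+1+7) = 17. Cumulative: 203

Answer: 203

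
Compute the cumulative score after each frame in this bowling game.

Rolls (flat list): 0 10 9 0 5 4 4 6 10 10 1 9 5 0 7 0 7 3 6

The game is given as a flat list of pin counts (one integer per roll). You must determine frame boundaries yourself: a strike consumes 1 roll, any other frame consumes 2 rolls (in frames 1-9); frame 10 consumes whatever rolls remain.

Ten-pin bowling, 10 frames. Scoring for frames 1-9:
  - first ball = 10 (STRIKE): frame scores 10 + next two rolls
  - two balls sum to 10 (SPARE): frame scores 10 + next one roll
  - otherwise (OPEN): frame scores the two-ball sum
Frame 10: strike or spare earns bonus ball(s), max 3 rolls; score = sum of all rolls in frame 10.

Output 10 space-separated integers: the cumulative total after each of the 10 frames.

Frame 1: SPARE (0+10=10). 10 + next roll (9) = 19. Cumulative: 19
Frame 2: OPEN (9+0=9). Cumulative: 28
Frame 3: OPEN (5+4=9). Cumulative: 37
Frame 4: SPARE (4+6=10). 10 + next roll (10) = 20. Cumulative: 57
Frame 5: STRIKE. 10 + next two rolls (10+1) = 21. Cumulative: 78
Frame 6: STRIKE. 10 + next two rolls (1+9) = 20. Cumulative: 98
Frame 7: SPARE (1+9=10). 10 + next roll (5) = 15. Cumulative: 113
Frame 8: OPEN (5+0=5). Cumulative: 118
Frame 9: OPEN (7+0=7). Cumulative: 125
Frame 10: SPARE. Sum of all frame-10 rolls (7+3+6) = 16. Cumulative: 141

Answer: 19 28 37 57 78 98 113 118 125 141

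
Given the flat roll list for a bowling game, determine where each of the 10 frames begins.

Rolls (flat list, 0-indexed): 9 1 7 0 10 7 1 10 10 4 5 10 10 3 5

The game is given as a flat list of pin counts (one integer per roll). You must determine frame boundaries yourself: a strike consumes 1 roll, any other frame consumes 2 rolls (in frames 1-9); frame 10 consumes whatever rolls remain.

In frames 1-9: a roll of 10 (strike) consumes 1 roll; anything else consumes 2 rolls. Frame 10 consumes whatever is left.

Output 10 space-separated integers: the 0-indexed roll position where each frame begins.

Frame 1 starts at roll index 0: rolls=9,1 (sum=10), consumes 2 rolls
Frame 2 starts at roll index 2: rolls=7,0 (sum=7), consumes 2 rolls
Frame 3 starts at roll index 4: roll=10 (strike), consumes 1 roll
Frame 4 starts at roll index 5: rolls=7,1 (sum=8), consumes 2 rolls
Frame 5 starts at roll index 7: roll=10 (strike), consumes 1 roll
Frame 6 starts at roll index 8: roll=10 (strike), consumes 1 roll
Frame 7 starts at roll index 9: rolls=4,5 (sum=9), consumes 2 rolls
Frame 8 starts at roll index 11: roll=10 (strike), consumes 1 roll
Frame 9 starts at roll index 12: roll=10 (strike), consumes 1 roll
Frame 10 starts at roll index 13: 2 remaining rolls

Answer: 0 2 4 5 7 8 9 11 12 13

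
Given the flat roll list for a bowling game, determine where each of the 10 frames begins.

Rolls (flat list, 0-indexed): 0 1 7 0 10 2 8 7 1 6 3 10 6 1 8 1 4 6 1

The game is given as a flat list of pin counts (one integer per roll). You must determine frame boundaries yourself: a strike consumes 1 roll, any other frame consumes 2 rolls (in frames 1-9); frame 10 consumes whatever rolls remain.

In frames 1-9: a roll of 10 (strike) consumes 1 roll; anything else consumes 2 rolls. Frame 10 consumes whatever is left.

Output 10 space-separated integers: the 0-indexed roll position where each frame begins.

Frame 1 starts at roll index 0: rolls=0,1 (sum=1), consumes 2 rolls
Frame 2 starts at roll index 2: rolls=7,0 (sum=7), consumes 2 rolls
Frame 3 starts at roll index 4: roll=10 (strike), consumes 1 roll
Frame 4 starts at roll index 5: rolls=2,8 (sum=10), consumes 2 rolls
Frame 5 starts at roll index 7: rolls=7,1 (sum=8), consumes 2 rolls
Frame 6 starts at roll index 9: rolls=6,3 (sum=9), consumes 2 rolls
Frame 7 starts at roll index 11: roll=10 (strike), consumes 1 roll
Frame 8 starts at roll index 12: rolls=6,1 (sum=7), consumes 2 rolls
Frame 9 starts at roll index 14: rolls=8,1 (sum=9), consumes 2 rolls
Frame 10 starts at roll index 16: 3 remaining rolls

Answer: 0 2 4 5 7 9 11 12 14 16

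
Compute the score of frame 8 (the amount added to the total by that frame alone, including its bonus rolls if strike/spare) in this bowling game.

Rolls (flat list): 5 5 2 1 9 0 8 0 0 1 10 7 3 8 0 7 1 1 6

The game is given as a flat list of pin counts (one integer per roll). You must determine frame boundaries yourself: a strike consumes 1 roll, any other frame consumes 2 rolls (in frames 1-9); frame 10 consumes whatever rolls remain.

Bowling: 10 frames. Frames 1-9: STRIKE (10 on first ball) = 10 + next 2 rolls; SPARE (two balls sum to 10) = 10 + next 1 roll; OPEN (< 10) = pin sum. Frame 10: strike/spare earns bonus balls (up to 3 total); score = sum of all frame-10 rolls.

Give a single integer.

Answer: 8

Derivation:
Frame 1: SPARE (5+5=10). 10 + next roll (2) = 12. Cumulative: 12
Frame 2: OPEN (2+1=3). Cumulative: 15
Frame 3: OPEN (9+0=9). Cumulative: 24
Frame 4: OPEN (8+0=8). Cumulative: 32
Frame 5: OPEN (0+1=1). Cumulative: 33
Frame 6: STRIKE. 10 + next two rolls (7+3) = 20. Cumulative: 53
Frame 7: SPARE (7+3=10). 10 + next roll (8) = 18. Cumulative: 71
Frame 8: OPEN (8+0=8). Cumulative: 79
Frame 9: OPEN (7+1=8). Cumulative: 87
Frame 10: OPEN. Sum of all frame-10 rolls (1+6) = 7. Cumulative: 94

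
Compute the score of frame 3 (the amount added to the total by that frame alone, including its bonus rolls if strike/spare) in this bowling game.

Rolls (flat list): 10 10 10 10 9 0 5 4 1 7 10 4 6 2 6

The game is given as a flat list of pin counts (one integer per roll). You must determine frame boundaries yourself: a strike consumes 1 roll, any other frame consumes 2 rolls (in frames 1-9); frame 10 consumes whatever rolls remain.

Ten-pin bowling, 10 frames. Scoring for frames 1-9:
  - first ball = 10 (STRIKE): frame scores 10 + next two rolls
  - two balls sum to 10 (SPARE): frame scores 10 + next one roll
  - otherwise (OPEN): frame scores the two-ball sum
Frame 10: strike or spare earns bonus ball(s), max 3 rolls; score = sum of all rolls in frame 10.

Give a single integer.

Answer: 29

Derivation:
Frame 1: STRIKE. 10 + next two rolls (10+10) = 30. Cumulative: 30
Frame 2: STRIKE. 10 + next two rolls (10+10) = 30. Cumulative: 60
Frame 3: STRIKE. 10 + next two rolls (10+9) = 29. Cumulative: 89
Frame 4: STRIKE. 10 + next two rolls (9+0) = 19. Cumulative: 108
Frame 5: OPEN (9+0=9). Cumulative: 117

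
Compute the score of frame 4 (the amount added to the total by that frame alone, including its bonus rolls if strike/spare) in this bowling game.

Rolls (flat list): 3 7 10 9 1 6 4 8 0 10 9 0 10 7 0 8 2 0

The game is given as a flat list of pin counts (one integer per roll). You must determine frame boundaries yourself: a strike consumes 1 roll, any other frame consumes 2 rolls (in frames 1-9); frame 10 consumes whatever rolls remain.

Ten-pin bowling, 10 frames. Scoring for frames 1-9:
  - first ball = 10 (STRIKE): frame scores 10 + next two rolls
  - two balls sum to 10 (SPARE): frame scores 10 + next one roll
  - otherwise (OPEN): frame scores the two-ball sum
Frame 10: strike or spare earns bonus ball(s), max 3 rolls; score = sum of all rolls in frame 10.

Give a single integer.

Answer: 18

Derivation:
Frame 1: SPARE (3+7=10). 10 + next roll (10) = 20. Cumulative: 20
Frame 2: STRIKE. 10 + next two rolls (9+1) = 20. Cumulative: 40
Frame 3: SPARE (9+1=10). 10 + next roll (6) = 16. Cumulative: 56
Frame 4: SPARE (6+4=10). 10 + next roll (8) = 18. Cumulative: 74
Frame 5: OPEN (8+0=8). Cumulative: 82
Frame 6: STRIKE. 10 + next two rolls (9+0) = 19. Cumulative: 101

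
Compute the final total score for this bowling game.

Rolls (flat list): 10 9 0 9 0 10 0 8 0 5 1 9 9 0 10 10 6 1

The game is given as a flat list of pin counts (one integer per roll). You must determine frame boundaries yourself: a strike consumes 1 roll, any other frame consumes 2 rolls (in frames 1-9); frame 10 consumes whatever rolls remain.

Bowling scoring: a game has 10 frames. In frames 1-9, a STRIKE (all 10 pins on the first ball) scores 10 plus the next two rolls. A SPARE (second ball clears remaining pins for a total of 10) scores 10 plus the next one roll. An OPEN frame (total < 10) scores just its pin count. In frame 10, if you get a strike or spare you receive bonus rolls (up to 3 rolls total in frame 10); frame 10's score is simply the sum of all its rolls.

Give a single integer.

Frame 1: STRIKE. 10 + next two rolls (9+0) = 19. Cumulative: 19
Frame 2: OPEN (9+0=9). Cumulative: 28
Frame 3: OPEN (9+0=9). Cumulative: 37
Frame 4: STRIKE. 10 + next two rolls (0+8) = 18. Cumulative: 55
Frame 5: OPEN (0+8=8). Cumulative: 63
Frame 6: OPEN (0+5=5). Cumulative: 68
Frame 7: SPARE (1+9=10). 10 + next roll (9) = 19. Cumulative: 87
Frame 8: OPEN (9+0=9). Cumulative: 96
Frame 9: STRIKE. 10 + next two rolls (10+6) = 26. Cumulative: 122
Frame 10: STRIKE. Sum of all frame-10 rolls (10+6+1) = 17. Cumulative: 139

Answer: 139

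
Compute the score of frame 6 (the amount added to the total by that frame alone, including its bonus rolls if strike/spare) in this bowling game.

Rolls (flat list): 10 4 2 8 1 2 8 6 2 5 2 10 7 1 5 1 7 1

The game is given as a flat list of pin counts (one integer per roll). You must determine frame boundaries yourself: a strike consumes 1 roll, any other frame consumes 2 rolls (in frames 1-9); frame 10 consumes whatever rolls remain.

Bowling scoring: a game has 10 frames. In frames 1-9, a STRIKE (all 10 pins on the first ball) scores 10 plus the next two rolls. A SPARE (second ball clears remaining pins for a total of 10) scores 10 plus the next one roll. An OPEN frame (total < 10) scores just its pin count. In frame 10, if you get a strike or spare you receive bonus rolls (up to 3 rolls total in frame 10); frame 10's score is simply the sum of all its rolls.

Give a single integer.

Answer: 7

Derivation:
Frame 1: STRIKE. 10 + next two rolls (4+2) = 16. Cumulative: 16
Frame 2: OPEN (4+2=6). Cumulative: 22
Frame 3: OPEN (8+1=9). Cumulative: 31
Frame 4: SPARE (2+8=10). 10 + next roll (6) = 16. Cumulative: 47
Frame 5: OPEN (6+2=8). Cumulative: 55
Frame 6: OPEN (5+2=7). Cumulative: 62
Frame 7: STRIKE. 10 + next two rolls (7+1) = 18. Cumulative: 80
Frame 8: OPEN (7+1=8). Cumulative: 88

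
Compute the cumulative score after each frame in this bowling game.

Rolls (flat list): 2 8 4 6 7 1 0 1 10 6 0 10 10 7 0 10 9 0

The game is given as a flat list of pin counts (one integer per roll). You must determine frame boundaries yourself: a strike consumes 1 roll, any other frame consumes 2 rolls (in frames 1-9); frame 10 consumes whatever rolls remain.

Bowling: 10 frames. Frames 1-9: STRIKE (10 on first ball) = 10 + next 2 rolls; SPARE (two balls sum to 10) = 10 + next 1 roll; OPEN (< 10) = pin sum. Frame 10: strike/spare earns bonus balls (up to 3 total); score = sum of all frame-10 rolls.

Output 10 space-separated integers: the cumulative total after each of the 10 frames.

Answer: 14 31 39 40 56 62 89 106 113 132

Derivation:
Frame 1: SPARE (2+8=10). 10 + next roll (4) = 14. Cumulative: 14
Frame 2: SPARE (4+6=10). 10 + next roll (7) = 17. Cumulative: 31
Frame 3: OPEN (7+1=8). Cumulative: 39
Frame 4: OPEN (0+1=1). Cumulative: 40
Frame 5: STRIKE. 10 + next two rolls (6+0) = 16. Cumulative: 56
Frame 6: OPEN (6+0=6). Cumulative: 62
Frame 7: STRIKE. 10 + next two rolls (10+7) = 27. Cumulative: 89
Frame 8: STRIKE. 10 + next two rolls (7+0) = 17. Cumulative: 106
Frame 9: OPEN (7+0=7). Cumulative: 113
Frame 10: STRIKE. Sum of all frame-10 rolls (10+9+0) = 19. Cumulative: 132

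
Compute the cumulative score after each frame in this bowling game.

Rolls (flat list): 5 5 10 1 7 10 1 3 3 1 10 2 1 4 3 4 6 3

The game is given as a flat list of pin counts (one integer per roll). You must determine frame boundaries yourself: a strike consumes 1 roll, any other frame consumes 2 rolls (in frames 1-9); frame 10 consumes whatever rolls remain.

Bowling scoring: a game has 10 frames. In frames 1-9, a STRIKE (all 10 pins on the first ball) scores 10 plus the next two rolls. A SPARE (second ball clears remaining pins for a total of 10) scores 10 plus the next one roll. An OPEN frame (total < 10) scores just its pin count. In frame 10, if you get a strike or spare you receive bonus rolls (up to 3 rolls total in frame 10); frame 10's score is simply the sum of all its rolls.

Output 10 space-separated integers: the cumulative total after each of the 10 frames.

Answer: 20 38 46 60 64 68 81 84 91 104

Derivation:
Frame 1: SPARE (5+5=10). 10 + next roll (10) = 20. Cumulative: 20
Frame 2: STRIKE. 10 + next two rolls (1+7) = 18. Cumulative: 38
Frame 3: OPEN (1+7=8). Cumulative: 46
Frame 4: STRIKE. 10 + next two rolls (1+3) = 14. Cumulative: 60
Frame 5: OPEN (1+3=4). Cumulative: 64
Frame 6: OPEN (3+1=4). Cumulative: 68
Frame 7: STRIKE. 10 + next two rolls (2+1) = 13. Cumulative: 81
Frame 8: OPEN (2+1=3). Cumulative: 84
Frame 9: OPEN (4+3=7). Cumulative: 91
Frame 10: SPARE. Sum of all frame-10 rolls (4+6+3) = 13. Cumulative: 104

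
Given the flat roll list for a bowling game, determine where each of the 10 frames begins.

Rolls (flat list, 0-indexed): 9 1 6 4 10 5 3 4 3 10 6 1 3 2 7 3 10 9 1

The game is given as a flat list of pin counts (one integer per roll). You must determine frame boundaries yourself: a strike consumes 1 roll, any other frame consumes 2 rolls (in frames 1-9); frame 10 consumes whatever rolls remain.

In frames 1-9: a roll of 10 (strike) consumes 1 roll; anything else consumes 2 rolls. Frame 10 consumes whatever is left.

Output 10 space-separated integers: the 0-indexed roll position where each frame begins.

Frame 1 starts at roll index 0: rolls=9,1 (sum=10), consumes 2 rolls
Frame 2 starts at roll index 2: rolls=6,4 (sum=10), consumes 2 rolls
Frame 3 starts at roll index 4: roll=10 (strike), consumes 1 roll
Frame 4 starts at roll index 5: rolls=5,3 (sum=8), consumes 2 rolls
Frame 5 starts at roll index 7: rolls=4,3 (sum=7), consumes 2 rolls
Frame 6 starts at roll index 9: roll=10 (strike), consumes 1 roll
Frame 7 starts at roll index 10: rolls=6,1 (sum=7), consumes 2 rolls
Frame 8 starts at roll index 12: rolls=3,2 (sum=5), consumes 2 rolls
Frame 9 starts at roll index 14: rolls=7,3 (sum=10), consumes 2 rolls
Frame 10 starts at roll index 16: 3 remaining rolls

Answer: 0 2 4 5 7 9 10 12 14 16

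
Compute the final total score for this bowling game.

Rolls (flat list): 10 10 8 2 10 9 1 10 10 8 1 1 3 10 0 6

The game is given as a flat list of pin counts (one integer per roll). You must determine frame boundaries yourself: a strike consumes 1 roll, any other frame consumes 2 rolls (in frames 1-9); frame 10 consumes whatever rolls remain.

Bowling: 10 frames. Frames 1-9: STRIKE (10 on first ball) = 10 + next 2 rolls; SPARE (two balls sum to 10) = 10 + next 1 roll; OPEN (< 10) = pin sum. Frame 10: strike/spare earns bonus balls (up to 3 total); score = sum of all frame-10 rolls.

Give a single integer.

Answer: 184

Derivation:
Frame 1: STRIKE. 10 + next two rolls (10+8) = 28. Cumulative: 28
Frame 2: STRIKE. 10 + next two rolls (8+2) = 20. Cumulative: 48
Frame 3: SPARE (8+2=10). 10 + next roll (10) = 20. Cumulative: 68
Frame 4: STRIKE. 10 + next two rolls (9+1) = 20. Cumulative: 88
Frame 5: SPARE (9+1=10). 10 + next roll (10) = 20. Cumulative: 108
Frame 6: STRIKE. 10 + next two rolls (10+8) = 28. Cumulative: 136
Frame 7: STRIKE. 10 + next two rolls (8+1) = 19. Cumulative: 155
Frame 8: OPEN (8+1=9). Cumulative: 164
Frame 9: OPEN (1+3=4). Cumulative: 168
Frame 10: STRIKE. Sum of all frame-10 rolls (10+0+6) = 16. Cumulative: 184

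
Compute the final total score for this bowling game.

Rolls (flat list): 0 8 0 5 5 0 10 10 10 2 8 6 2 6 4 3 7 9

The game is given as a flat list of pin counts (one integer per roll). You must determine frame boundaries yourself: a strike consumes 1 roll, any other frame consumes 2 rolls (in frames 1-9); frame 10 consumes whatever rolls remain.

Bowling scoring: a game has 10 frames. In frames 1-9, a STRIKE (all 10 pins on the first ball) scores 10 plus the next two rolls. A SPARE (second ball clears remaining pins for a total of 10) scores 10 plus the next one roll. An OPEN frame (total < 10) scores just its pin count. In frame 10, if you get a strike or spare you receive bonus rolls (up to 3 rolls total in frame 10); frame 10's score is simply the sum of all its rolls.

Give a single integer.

Frame 1: OPEN (0+8=8). Cumulative: 8
Frame 2: OPEN (0+5=5). Cumulative: 13
Frame 3: OPEN (5+0=5). Cumulative: 18
Frame 4: STRIKE. 10 + next two rolls (10+10) = 30. Cumulative: 48
Frame 5: STRIKE. 10 + next two rolls (10+2) = 22. Cumulative: 70
Frame 6: STRIKE. 10 + next two rolls (2+8) = 20. Cumulative: 90
Frame 7: SPARE (2+8=10). 10 + next roll (6) = 16. Cumulative: 106
Frame 8: OPEN (6+2=8). Cumulative: 114
Frame 9: SPARE (6+4=10). 10 + next roll (3) = 13. Cumulative: 127
Frame 10: SPARE. Sum of all frame-10 rolls (3+7+9) = 19. Cumulative: 146

Answer: 146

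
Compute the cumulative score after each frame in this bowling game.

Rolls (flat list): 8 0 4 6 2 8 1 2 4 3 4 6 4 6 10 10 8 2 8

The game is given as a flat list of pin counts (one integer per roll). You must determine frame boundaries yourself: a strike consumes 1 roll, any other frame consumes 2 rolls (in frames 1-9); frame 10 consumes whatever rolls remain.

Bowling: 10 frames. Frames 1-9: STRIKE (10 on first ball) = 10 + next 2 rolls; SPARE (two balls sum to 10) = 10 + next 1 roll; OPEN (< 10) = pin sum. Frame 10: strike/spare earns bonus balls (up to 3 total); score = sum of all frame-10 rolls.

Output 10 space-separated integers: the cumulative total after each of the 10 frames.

Answer: 8 20 31 34 41 55 75 103 123 141

Derivation:
Frame 1: OPEN (8+0=8). Cumulative: 8
Frame 2: SPARE (4+6=10). 10 + next roll (2) = 12. Cumulative: 20
Frame 3: SPARE (2+8=10). 10 + next roll (1) = 11. Cumulative: 31
Frame 4: OPEN (1+2=3). Cumulative: 34
Frame 5: OPEN (4+3=7). Cumulative: 41
Frame 6: SPARE (4+6=10). 10 + next roll (4) = 14. Cumulative: 55
Frame 7: SPARE (4+6=10). 10 + next roll (10) = 20. Cumulative: 75
Frame 8: STRIKE. 10 + next two rolls (10+8) = 28. Cumulative: 103
Frame 9: STRIKE. 10 + next two rolls (8+2) = 20. Cumulative: 123
Frame 10: SPARE. Sum of all frame-10 rolls (8+2+8) = 18. Cumulative: 141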